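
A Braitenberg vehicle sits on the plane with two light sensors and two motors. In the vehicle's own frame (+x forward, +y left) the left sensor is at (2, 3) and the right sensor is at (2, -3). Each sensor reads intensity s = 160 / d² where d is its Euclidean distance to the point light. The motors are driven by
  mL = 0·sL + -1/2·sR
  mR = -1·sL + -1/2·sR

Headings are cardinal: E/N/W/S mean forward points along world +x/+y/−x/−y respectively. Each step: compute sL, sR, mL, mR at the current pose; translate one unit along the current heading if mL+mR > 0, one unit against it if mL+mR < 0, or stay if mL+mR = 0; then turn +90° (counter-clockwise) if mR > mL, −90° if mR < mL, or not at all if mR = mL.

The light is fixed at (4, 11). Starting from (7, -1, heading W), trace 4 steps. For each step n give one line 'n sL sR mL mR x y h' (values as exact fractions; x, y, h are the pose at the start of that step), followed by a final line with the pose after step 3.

0 80/113 80/41 -40/41 -7800/4633 7 -1 W
1 160/101 160/149 -80/149 -31920/15049 8 -1 N
2 20/17 40/73 -20/73 -1800/1241 8 -2 E
3 160/261 32/45 -16/45 -1264/1305 7 -2 S
final 7 -1 W

n=0: pose=(7,-1,W); sL=80/113, sR=80/41; mL=-40/41, mR=-7800/4633; mL+mR=-12320/4633 → advance -1; mR−mL=-80/113 → turn -1·90°
n=1: pose=(8,-1,N); sL=160/101, sR=160/149; mL=-80/149, mR=-31920/15049; mL+mR=-40000/15049 → advance -1; mR−mL=-160/101 → turn -1·90°
n=2: pose=(8,-2,E); sL=20/17, sR=40/73; mL=-20/73, mR=-1800/1241; mL+mR=-2140/1241 → advance -1; mR−mL=-20/17 → turn -1·90°
n=3: pose=(7,-2,S); sL=160/261, sR=32/45; mL=-16/45, mR=-1264/1305; mL+mR=-192/145 → advance -1; mR−mL=-160/261 → turn -1·90°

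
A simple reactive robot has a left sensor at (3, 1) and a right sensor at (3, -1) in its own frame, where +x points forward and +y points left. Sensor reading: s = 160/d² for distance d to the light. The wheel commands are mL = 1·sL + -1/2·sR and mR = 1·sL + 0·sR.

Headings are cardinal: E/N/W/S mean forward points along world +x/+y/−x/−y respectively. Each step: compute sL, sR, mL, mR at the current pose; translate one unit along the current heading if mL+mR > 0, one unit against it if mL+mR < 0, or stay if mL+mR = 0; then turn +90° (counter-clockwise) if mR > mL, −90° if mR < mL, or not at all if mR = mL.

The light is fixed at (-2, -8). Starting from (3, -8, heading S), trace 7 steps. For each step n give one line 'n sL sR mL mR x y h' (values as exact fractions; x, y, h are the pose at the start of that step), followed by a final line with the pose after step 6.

0 32/9 32/5 16/45 32/9 3 -8 S
1 5/2 40/17 45/34 5/2 3 -9 E
2 160/29 160/53 6160/1537 160/29 4 -9 N
3 16 16 8 16 4 -8 W
4 32/9 32/5 16/45 32/9 3 -8 S
5 5/2 40/17 45/34 5/2 3 -9 E
6 160/29 160/53 6160/1537 160/29 4 -9 N
final 4 -8 W

n=0: pose=(3,-8,S); sL=32/9, sR=32/5; mL=16/45, mR=32/9; mL+mR=176/45 → advance +1; mR−mL=16/5 → turn +1·90°
n=1: pose=(3,-9,E); sL=5/2, sR=40/17; mL=45/34, mR=5/2; mL+mR=65/17 → advance +1; mR−mL=20/17 → turn +1·90°
n=2: pose=(4,-9,N); sL=160/29, sR=160/53; mL=6160/1537, mR=160/29; mL+mR=14640/1537 → advance +1; mR−mL=80/53 → turn +1·90°
n=3: pose=(4,-8,W); sL=16, sR=16; mL=8, mR=16; mL+mR=24 → advance +1; mR−mL=8 → turn +1·90°
n=4: pose=(3,-8,S); sL=32/9, sR=32/5; mL=16/45, mR=32/9; mL+mR=176/45 → advance +1; mR−mL=16/5 → turn +1·90°
n=5: pose=(3,-9,E); sL=5/2, sR=40/17; mL=45/34, mR=5/2; mL+mR=65/17 → advance +1; mR−mL=20/17 → turn +1·90°
n=6: pose=(4,-9,N); sL=160/29, sR=160/53; mL=6160/1537, mR=160/29; mL+mR=14640/1537 → advance +1; mR−mL=80/53 → turn +1·90°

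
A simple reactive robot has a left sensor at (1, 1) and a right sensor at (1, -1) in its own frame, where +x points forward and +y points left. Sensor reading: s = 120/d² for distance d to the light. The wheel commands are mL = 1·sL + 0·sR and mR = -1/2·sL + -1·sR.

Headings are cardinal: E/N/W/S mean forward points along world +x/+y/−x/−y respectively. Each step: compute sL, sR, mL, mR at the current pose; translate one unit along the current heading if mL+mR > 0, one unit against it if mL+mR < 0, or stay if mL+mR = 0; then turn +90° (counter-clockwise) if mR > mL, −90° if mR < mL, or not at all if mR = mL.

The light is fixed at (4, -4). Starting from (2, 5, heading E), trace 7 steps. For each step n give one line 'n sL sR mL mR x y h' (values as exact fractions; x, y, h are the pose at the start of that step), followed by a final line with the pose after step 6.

n=0: pose=(2,5,E); sL=120/101, sR=24/13; mL=120/101, mR=-3204/1313; mL+mR=-1644/1313 → advance -1; mR−mL=-4764/1313 → turn -1·90°
n=1: pose=(1,5,S); sL=30/17, sR=3/2; mL=30/17, mR=-81/34; mL+mR=-21/34 → advance -1; mR−mL=-141/34 → turn -1·90°
n=2: pose=(1,6,W); sL=120/97, sR=120/137; mL=120/97, mR=-19860/13289; mL+mR=-3420/13289 → advance -1; mR−mL=-36300/13289 → turn -1·90°
n=3: pose=(2,6,N); sL=12/13, sR=60/61; mL=12/13, mR=-1146/793; mL+mR=-414/793 → advance -1; mR−mL=-1878/793 → turn -1·90°
n=4: pose=(2,5,E); sL=120/101, sR=24/13; mL=120/101, mR=-3204/1313; mL+mR=-1644/1313 → advance -1; mR−mL=-4764/1313 → turn -1·90°
n=5: pose=(1,5,S); sL=30/17, sR=3/2; mL=30/17, mR=-81/34; mL+mR=-21/34 → advance -1; mR−mL=-141/34 → turn -1·90°
n=6: pose=(1,6,W); sL=120/97, sR=120/137; mL=120/97, mR=-19860/13289; mL+mR=-3420/13289 → advance -1; mR−mL=-36300/13289 → turn -1·90°

0 120/101 24/13 120/101 -3204/1313 2 5 E
1 30/17 3/2 30/17 -81/34 1 5 S
2 120/97 120/137 120/97 -19860/13289 1 6 W
3 12/13 60/61 12/13 -1146/793 2 6 N
4 120/101 24/13 120/101 -3204/1313 2 5 E
5 30/17 3/2 30/17 -81/34 1 5 S
6 120/97 120/137 120/97 -19860/13289 1 6 W
final 2 6 N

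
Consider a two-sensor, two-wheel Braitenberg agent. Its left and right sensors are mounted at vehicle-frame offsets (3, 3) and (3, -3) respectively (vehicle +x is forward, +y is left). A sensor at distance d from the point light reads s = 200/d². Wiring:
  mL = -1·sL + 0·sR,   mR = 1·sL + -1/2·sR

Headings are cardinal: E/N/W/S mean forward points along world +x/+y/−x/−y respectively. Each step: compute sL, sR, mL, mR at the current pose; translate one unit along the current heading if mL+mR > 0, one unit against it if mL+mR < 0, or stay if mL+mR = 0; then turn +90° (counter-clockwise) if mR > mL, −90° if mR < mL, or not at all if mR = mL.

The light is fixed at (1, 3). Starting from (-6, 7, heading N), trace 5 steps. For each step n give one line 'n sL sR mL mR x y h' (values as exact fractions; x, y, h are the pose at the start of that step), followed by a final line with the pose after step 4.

0 200/149 40/13 -200/149 -380/1937 -6 7 N
1 2 25/17 -2 43/34 -6 6 W
2 200/9 200/81 -200/9 1700/81 -5 6 S
3 100/29 20 -100/29 -190/29 -5 7 E
4 200/17 200/101 -200/17 18500/1717 -6 7 S
final -6 8 E

n=0: pose=(-6,7,N); sL=200/149, sR=40/13; mL=-200/149, mR=-380/1937; mL+mR=-20/13 → advance -1; mR−mL=2220/1937 → turn +1·90°
n=1: pose=(-6,6,W); sL=2, sR=25/17; mL=-2, mR=43/34; mL+mR=-25/34 → advance -1; mR−mL=111/34 → turn +1·90°
n=2: pose=(-5,6,S); sL=200/9, sR=200/81; mL=-200/9, mR=1700/81; mL+mR=-100/81 → advance -1; mR−mL=3500/81 → turn +1·90°
n=3: pose=(-5,7,E); sL=100/29, sR=20; mL=-100/29, mR=-190/29; mL+mR=-10 → advance -1; mR−mL=-90/29 → turn -1·90°
n=4: pose=(-6,7,S); sL=200/17, sR=200/101; mL=-200/17, mR=18500/1717; mL+mR=-100/101 → advance -1; mR−mL=38700/1717 → turn +1·90°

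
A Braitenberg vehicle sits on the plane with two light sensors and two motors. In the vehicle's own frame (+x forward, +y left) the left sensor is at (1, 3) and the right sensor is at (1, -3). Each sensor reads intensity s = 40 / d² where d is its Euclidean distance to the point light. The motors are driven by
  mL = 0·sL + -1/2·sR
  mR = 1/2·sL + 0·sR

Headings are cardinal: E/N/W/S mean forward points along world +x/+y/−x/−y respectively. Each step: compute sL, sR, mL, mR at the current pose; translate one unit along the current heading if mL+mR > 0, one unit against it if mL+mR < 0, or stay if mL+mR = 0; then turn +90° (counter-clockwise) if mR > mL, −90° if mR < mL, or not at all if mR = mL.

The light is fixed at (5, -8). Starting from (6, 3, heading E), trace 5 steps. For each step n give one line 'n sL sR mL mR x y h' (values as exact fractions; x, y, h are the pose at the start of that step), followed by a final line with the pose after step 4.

n=0: pose=(6,3,E); sL=1/5, sR=10/17; mL=-5/17, mR=1/10; mL+mR=-33/170 → advance -1; mR−mL=67/170 → turn +1·90°
n=1: pose=(5,3,N); sL=40/153, sR=40/153; mL=-20/153, mR=20/153; mL+mR=0 → advance +0; mR−mL=40/153 → turn +1·90°
n=2: pose=(5,3,W); sL=8/13, sR=40/197; mL=-20/197, mR=4/13; mL+mR=528/2561 → advance +1; mR−mL=1048/2561 → turn +1·90°
n=3: pose=(4,3,S); sL=5/13, sR=10/29; mL=-5/29, mR=5/26; mL+mR=15/754 → advance +1; mR−mL=275/754 → turn +1·90°
n=4: pose=(4,2,E); sL=40/169, sR=40/49; mL=-20/49, mR=20/169; mL+mR=-2400/8281 → advance -1; mR−mL=4360/8281 → turn +1·90°

0 1/5 10/17 -5/17 1/10 6 3 E
1 40/153 40/153 -20/153 20/153 5 3 N
2 8/13 40/197 -20/197 4/13 5 3 W
3 5/13 10/29 -5/29 5/26 4 3 S
4 40/169 40/49 -20/49 20/169 4 2 E
final 3 2 N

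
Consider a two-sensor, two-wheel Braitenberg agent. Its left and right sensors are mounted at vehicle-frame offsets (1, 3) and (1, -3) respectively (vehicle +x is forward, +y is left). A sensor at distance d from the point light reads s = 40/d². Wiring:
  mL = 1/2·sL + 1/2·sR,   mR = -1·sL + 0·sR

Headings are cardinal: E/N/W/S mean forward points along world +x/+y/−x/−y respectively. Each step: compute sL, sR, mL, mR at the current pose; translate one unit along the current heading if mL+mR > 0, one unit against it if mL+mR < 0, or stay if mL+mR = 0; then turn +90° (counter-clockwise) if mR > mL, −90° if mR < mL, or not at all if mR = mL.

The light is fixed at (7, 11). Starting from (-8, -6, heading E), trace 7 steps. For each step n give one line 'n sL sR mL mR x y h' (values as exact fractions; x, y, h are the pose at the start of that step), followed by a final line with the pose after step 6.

0 5/49 10/149 1235/14602 -5/49 -8 -6 E
1 40/493 8/137 4712/67541 -40/493 -9 -6 S
2 4/65 20/229 1108/14885 -4/65 -9 -5 W
3 8/125 40/421 4184/52625 -8/125 -10 -5 N
4 1/10 2/29 49/580 -1/10 -10 -4 E
5 40/481 40/697 23560/335257 -40/481 -11 -4 S
6 4/65 20/241 1132/15665 -4/65 -11 -3 W
final -12 -3 N

n=0: pose=(-8,-6,E); sL=5/49, sR=10/149; mL=1235/14602, mR=-5/49; mL+mR=-255/14602 → advance -1; mR−mL=-2725/14602 → turn -1·90°
n=1: pose=(-9,-6,S); sL=40/493, sR=8/137; mL=4712/67541, mR=-40/493; mL+mR=-768/67541 → advance -1; mR−mL=-10192/67541 → turn -1·90°
n=2: pose=(-9,-5,W); sL=4/65, sR=20/229; mL=1108/14885, mR=-4/65; mL+mR=192/14885 → advance +1; mR−mL=-2024/14885 → turn -1·90°
n=3: pose=(-10,-5,N); sL=8/125, sR=40/421; mL=4184/52625, mR=-8/125; mL+mR=816/52625 → advance +1; mR−mL=-7552/52625 → turn -1·90°
n=4: pose=(-10,-4,E); sL=1/10, sR=2/29; mL=49/580, mR=-1/10; mL+mR=-9/580 → advance -1; mR−mL=-107/580 → turn -1·90°
n=5: pose=(-11,-4,S); sL=40/481, sR=40/697; mL=23560/335257, mR=-40/481; mL+mR=-4320/335257 → advance -1; mR−mL=-51440/335257 → turn -1·90°
n=6: pose=(-11,-3,W); sL=4/65, sR=20/241; mL=1132/15665, mR=-4/65; mL+mR=168/15665 → advance +1; mR−mL=-2096/15665 → turn -1·90°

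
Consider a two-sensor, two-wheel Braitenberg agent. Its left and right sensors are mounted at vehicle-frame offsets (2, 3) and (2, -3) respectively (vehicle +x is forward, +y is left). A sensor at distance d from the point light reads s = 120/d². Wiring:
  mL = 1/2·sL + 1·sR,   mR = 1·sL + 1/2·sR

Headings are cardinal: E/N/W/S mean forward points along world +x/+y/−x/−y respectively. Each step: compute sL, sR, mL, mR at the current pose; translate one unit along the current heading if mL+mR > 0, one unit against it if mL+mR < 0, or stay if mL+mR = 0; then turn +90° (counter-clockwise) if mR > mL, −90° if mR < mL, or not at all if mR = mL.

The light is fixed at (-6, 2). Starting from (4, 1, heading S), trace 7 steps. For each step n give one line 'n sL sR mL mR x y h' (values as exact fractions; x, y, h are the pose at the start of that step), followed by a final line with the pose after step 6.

0 60/89 60/29 6210/2581 4410/2581 4 1 S
1 120/89 24/13 2916/1157 2628/1157 4 0 W
2 10/3 5/6 5/2 15/4 3 0 N
3 24/13 120/53 2196/689 2052/689 3 1 W
4 60/13 60/61 2610/793 4050/793 2 1 N
5 8/3 8/3 4 4 2 2 W
6 60/17 60/17 90/17 90/17 1 2 W
final 0 2 W

n=0: pose=(4,1,S); sL=60/89, sR=60/29; mL=6210/2581, mR=4410/2581; mL+mR=10620/2581 → advance +1; mR−mL=-1800/2581 → turn -1·90°
n=1: pose=(4,0,W); sL=120/89, sR=24/13; mL=2916/1157, mR=2628/1157; mL+mR=5544/1157 → advance +1; mR−mL=-288/1157 → turn -1·90°
n=2: pose=(3,0,N); sL=10/3, sR=5/6; mL=5/2, mR=15/4; mL+mR=25/4 → advance +1; mR−mL=5/4 → turn +1·90°
n=3: pose=(3,1,W); sL=24/13, sR=120/53; mL=2196/689, mR=2052/689; mL+mR=4248/689 → advance +1; mR−mL=-144/689 → turn -1·90°
n=4: pose=(2,1,N); sL=60/13, sR=60/61; mL=2610/793, mR=4050/793; mL+mR=6660/793 → advance +1; mR−mL=1440/793 → turn +1·90°
n=5: pose=(2,2,W); sL=8/3, sR=8/3; mL=4, mR=4; mL+mR=8 → advance +1; mR−mL=0 → turn +0·90°
n=6: pose=(1,2,W); sL=60/17, sR=60/17; mL=90/17, mR=90/17; mL+mR=180/17 → advance +1; mR−mL=0 → turn +0·90°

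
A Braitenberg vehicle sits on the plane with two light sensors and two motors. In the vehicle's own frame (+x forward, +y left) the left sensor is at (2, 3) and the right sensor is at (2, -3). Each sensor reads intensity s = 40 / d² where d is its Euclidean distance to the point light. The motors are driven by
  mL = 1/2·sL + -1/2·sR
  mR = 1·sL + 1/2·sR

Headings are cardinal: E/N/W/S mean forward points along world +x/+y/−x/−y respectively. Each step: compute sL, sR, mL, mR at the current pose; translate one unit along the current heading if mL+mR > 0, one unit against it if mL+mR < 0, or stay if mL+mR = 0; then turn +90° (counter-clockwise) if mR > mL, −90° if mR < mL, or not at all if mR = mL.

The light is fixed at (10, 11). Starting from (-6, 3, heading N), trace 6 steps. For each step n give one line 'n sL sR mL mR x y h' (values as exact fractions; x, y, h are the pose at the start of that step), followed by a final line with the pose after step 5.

n=0: pose=(-6,3,N); sL=40/397, sR=8/41; mL=-768/16277, mR=3228/16277; mL+mR=60/397 → advance +1; mR−mL=3996/16277 → turn +1·90°
n=1: pose=(-6,4,W); sL=5/53, sR=2/17; mL=-21/1802, mR=138/901; mL+mR=15/106 → advance +1; mR−mL=297/1802 → turn +1·90°
n=2: pose=(-7,4,S); sL=40/277, sR=40/481; mL=4080/133237, mR=24780/133237; mL+mR=60/277 → advance +1; mR−mL=20700/133237 → turn +1·90°
n=3: pose=(-7,3,E); sL=4/25, sR=20/173; mL=96/4325, mR=942/4325; mL+mR=6/25 → advance +1; mR−mL=846/4325 → turn +1·90°
n=4: pose=(-6,3,N); sL=40/397, sR=8/41; mL=-768/16277, mR=3228/16277; mL+mR=60/397 → advance +1; mR−mL=3996/16277 → turn +1·90°
n=5: pose=(-6,4,W); sL=5/53, sR=2/17; mL=-21/1802, mR=138/901; mL+mR=15/106 → advance +1; mR−mL=297/1802 → turn +1·90°

0 40/397 8/41 -768/16277 3228/16277 -6 3 N
1 5/53 2/17 -21/1802 138/901 -6 4 W
2 40/277 40/481 4080/133237 24780/133237 -7 4 S
3 4/25 20/173 96/4325 942/4325 -7 3 E
4 40/397 8/41 -768/16277 3228/16277 -6 3 N
5 5/53 2/17 -21/1802 138/901 -6 4 W
final -7 4 S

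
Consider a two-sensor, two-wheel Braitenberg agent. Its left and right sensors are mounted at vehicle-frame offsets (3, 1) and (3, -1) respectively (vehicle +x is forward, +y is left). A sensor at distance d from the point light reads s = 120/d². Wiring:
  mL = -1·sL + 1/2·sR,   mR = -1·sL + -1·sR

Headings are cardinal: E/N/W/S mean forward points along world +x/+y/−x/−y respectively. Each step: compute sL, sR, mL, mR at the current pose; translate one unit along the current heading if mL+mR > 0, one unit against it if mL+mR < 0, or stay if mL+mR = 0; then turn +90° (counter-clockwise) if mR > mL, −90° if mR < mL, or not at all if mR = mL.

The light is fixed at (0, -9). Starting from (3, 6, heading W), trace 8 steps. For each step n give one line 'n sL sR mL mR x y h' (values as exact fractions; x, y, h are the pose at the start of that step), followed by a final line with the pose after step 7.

n=0: pose=(3,6,W); sL=30/49, sR=15/32; mL=-1185/3136, mR=-1695/1568; mL+mR=-4575/3136 → advance -1; mR−mL=-45/64 → turn -1·90°
n=1: pose=(4,6,N); sL=40/111, sR=120/349; mL=-7300/38739, mR=-27280/38739; mL+mR=-34580/38739 → advance -1; mR−mL=-180/349 → turn -1·90°
n=2: pose=(4,5,E); sL=60/137, sR=60/109; mL=-2430/14933, mR=-14760/14933; mL+mR=-17190/14933 → advance -1; mR−mL=-90/109 → turn -1·90°
n=3: pose=(3,5,S); sL=120/137, sR=24/25; mL=-1356/3425, mR=-6288/3425; mL+mR=-7644/3425 → advance -1; mR−mL=-36/25 → turn -1·90°
n=4: pose=(3,6,W); sL=30/49, sR=15/32; mL=-1185/3136, mR=-1695/1568; mL+mR=-4575/3136 → advance -1; mR−mL=-45/64 → turn -1·90°
n=5: pose=(4,6,N); sL=40/111, sR=120/349; mL=-7300/38739, mR=-27280/38739; mL+mR=-34580/38739 → advance -1; mR−mL=-180/349 → turn -1·90°
n=6: pose=(4,5,E); sL=60/137, sR=60/109; mL=-2430/14933, mR=-14760/14933; mL+mR=-17190/14933 → advance -1; mR−mL=-90/109 → turn -1·90°
n=7: pose=(3,5,S); sL=120/137, sR=24/25; mL=-1356/3425, mR=-6288/3425; mL+mR=-7644/3425 → advance -1; mR−mL=-36/25 → turn -1·90°

0 30/49 15/32 -1185/3136 -1695/1568 3 6 W
1 40/111 120/349 -7300/38739 -27280/38739 4 6 N
2 60/137 60/109 -2430/14933 -14760/14933 4 5 E
3 120/137 24/25 -1356/3425 -6288/3425 3 5 S
4 30/49 15/32 -1185/3136 -1695/1568 3 6 W
5 40/111 120/349 -7300/38739 -27280/38739 4 6 N
6 60/137 60/109 -2430/14933 -14760/14933 4 5 E
7 120/137 24/25 -1356/3425 -6288/3425 3 5 S
final 3 6 W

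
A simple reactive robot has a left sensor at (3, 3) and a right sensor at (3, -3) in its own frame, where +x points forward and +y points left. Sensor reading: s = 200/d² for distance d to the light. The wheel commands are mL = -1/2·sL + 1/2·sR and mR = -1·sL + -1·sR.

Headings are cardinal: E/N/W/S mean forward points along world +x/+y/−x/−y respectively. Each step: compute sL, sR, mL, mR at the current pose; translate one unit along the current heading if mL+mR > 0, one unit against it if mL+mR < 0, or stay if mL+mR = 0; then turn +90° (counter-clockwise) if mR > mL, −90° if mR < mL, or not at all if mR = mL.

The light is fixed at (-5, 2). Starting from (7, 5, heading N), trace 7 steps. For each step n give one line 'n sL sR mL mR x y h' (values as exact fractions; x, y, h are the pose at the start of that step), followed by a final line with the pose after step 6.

0 200/117 200/261 -1600/3393 -2800/1131 7 5 N
1 4/5 100/113 24/565 -952/565 7 4 E
2 200/197 40/13 2640/2561 -10480/2561 6 4 S
3 25/8 2 -9/16 -41/8 6 5 W
4 200/117 200/261 -1600/3393 -2800/1131 7 5 N
5 4/5 100/113 24/565 -952/565 7 4 E
6 200/197 40/13 2640/2561 -10480/2561 6 4 S
final 6 5 W

n=0: pose=(7,5,N); sL=200/117, sR=200/261; mL=-1600/3393, mR=-2800/1131; mL+mR=-10000/3393 → advance -1; mR−mL=-6800/3393 → turn -1·90°
n=1: pose=(7,4,E); sL=4/5, sR=100/113; mL=24/565, mR=-952/565; mL+mR=-928/565 → advance -1; mR−mL=-976/565 → turn -1·90°
n=2: pose=(6,4,S); sL=200/197, sR=40/13; mL=2640/2561, mR=-10480/2561; mL+mR=-7840/2561 → advance -1; mR−mL=-13120/2561 → turn -1·90°
n=3: pose=(6,5,W); sL=25/8, sR=2; mL=-9/16, mR=-41/8; mL+mR=-91/16 → advance -1; mR−mL=-73/16 → turn -1·90°
n=4: pose=(7,5,N); sL=200/117, sR=200/261; mL=-1600/3393, mR=-2800/1131; mL+mR=-10000/3393 → advance -1; mR−mL=-6800/3393 → turn -1·90°
n=5: pose=(7,4,E); sL=4/5, sR=100/113; mL=24/565, mR=-952/565; mL+mR=-928/565 → advance -1; mR−mL=-976/565 → turn -1·90°
n=6: pose=(6,4,S); sL=200/197, sR=40/13; mL=2640/2561, mR=-10480/2561; mL+mR=-7840/2561 → advance -1; mR−mL=-13120/2561 → turn -1·90°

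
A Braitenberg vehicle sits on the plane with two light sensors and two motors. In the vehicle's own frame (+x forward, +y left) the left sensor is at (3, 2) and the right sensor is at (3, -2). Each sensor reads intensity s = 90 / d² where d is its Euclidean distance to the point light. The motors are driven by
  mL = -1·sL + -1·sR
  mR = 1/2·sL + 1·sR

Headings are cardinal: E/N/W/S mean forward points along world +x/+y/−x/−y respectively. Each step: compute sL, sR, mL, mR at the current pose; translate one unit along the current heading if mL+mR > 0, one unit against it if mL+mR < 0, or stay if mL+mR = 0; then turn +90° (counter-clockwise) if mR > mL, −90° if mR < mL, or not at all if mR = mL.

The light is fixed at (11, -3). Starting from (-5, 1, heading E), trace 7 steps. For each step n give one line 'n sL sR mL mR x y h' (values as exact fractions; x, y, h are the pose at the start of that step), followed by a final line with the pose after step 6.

n=0: pose=(-5,1,E); sL=18/41, sR=90/173; mL=-6804/7093, mR=5247/7093; mL+mR=-9/41 → advance -1; mR−mL=12051/7093 → turn +1·90°
n=1: pose=(-6,1,N); sL=9/41, sR=45/137; mL=-3078/5617, mR=4923/11234; mL+mR=-9/82 → advance -1; mR−mL=11079/11234 → turn +1·90°
n=2: pose=(-6,0,W); sL=90/401, sR=18/85; mL=-14868/34085, mR=11043/34085; mL+mR=-45/401 → advance -1; mR−mL=25911/34085 → turn +1·90°
n=3: pose=(-5,0,S); sL=45/98, sR=5/18; mL=-325/441, mR=895/1764; mL+mR=-45/196 → advance -1; mR−mL=2195/1764 → turn +1·90°
n=4: pose=(-5,1,E); sL=18/41, sR=90/173; mL=-6804/7093, mR=5247/7093; mL+mR=-9/41 → advance -1; mR−mL=12051/7093 → turn +1·90°
n=5: pose=(-6,1,N); sL=9/41, sR=45/137; mL=-3078/5617, mR=4923/11234; mL+mR=-9/82 → advance -1; mR−mL=11079/11234 → turn +1·90°
n=6: pose=(-6,0,W); sL=90/401, sR=18/85; mL=-14868/34085, mR=11043/34085; mL+mR=-45/401 → advance -1; mR−mL=25911/34085 → turn +1·90°

0 18/41 90/173 -6804/7093 5247/7093 -5 1 E
1 9/41 45/137 -3078/5617 4923/11234 -6 1 N
2 90/401 18/85 -14868/34085 11043/34085 -6 0 W
3 45/98 5/18 -325/441 895/1764 -5 0 S
4 18/41 90/173 -6804/7093 5247/7093 -5 1 E
5 9/41 45/137 -3078/5617 4923/11234 -6 1 N
6 90/401 18/85 -14868/34085 11043/34085 -6 0 W
final -5 0 S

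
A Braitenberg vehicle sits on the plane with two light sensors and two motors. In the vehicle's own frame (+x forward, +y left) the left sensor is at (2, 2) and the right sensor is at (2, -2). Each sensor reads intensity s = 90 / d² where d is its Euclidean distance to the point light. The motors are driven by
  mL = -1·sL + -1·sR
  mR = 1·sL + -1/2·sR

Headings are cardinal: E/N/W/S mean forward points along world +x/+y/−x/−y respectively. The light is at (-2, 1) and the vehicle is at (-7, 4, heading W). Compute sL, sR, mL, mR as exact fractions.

9/5 45/37 -558/185 441/370

left sensor world pos  = (-9, 2); dL² = 50
right sensor world pos = (-9, 6); dR² = 74
sL = 90/50 = 9/5
sR = 90/74 = 45/37
mL = -1·sL + -1·sR = -558/185
mR = 1·sL + -1/2·sR = 441/370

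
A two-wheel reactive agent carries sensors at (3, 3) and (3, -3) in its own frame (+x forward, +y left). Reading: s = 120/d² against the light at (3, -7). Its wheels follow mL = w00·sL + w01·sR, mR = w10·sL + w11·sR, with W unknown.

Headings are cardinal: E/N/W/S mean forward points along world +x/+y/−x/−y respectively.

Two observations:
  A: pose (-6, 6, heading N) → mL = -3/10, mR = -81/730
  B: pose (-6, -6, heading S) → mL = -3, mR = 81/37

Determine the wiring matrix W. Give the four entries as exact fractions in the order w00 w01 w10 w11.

obs A: pose=(-6,6,N) → sL=3/10, sR=30/73, mL=-3/10, mR=-81/730
obs B: pose=(-6,-6,S) → sL=3, sR=30/37, mL=-3, mR=81/37
sensor matrix S = [[3/10, 30/73], [3, 30/37]]; det S = -2673/2701
solve [mL_A; mL_B] = S·[w00; w01] and [mR_A; mR_B] = S·[w10; w11]:
  w00 = -1, w01 = 0, w10 = 1, w11 = -1

-1 0 1 -1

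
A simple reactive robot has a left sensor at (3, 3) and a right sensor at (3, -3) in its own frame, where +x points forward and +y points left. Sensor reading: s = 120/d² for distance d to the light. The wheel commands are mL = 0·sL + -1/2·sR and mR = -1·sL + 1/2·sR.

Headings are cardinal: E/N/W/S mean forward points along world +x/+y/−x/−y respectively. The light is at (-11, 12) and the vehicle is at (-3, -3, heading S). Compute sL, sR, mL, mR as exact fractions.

24/89 120/349 -60/349 -3036/31061

left sensor world pos  = (0, -6); dL² = 445
right sensor world pos = (-6, -6); dR² = 349
sL = 120/445 = 24/89
sR = 120/349 = 120/349
mL = 0·sL + -1/2·sR = -60/349
mR = -1·sL + 1/2·sR = -3036/31061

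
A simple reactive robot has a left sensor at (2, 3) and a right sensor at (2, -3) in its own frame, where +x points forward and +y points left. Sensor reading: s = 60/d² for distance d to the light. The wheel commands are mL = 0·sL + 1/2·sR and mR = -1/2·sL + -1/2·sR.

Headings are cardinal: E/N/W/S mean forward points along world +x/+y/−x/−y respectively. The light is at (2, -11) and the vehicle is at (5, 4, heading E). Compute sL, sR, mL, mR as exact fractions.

left sensor world pos  = (7, 7); dL² = 349
right sensor world pos = (7, 1); dR² = 169
sL = 60/349 = 60/349
sR = 60/169 = 60/169
mL = 0·sL + 1/2·sR = 30/169
mR = -1/2·sL + -1/2·sR = -15540/58981

60/349 60/169 30/169 -15540/58981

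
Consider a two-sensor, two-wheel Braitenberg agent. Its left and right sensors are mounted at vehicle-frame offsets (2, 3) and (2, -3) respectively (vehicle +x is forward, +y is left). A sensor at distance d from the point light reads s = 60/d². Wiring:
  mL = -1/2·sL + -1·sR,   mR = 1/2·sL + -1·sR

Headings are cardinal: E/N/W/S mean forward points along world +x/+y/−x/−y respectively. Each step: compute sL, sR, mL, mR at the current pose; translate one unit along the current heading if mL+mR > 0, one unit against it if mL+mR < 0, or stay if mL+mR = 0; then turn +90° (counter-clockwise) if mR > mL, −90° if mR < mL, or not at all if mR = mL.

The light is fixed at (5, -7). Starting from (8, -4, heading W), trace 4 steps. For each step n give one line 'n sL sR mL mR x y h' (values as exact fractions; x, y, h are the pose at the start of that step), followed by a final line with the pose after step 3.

0 60 60/37 -1170/37 1050/37 8 -4 W
1 6/5 30 -153/5 -147/5 9 -4 S
2 12/17 60/37 -1242/629 -798/629 9 -3 E
3 5/3 5/6 -5/3 0 8 -3 N
final 8 -4 W

n=0: pose=(8,-4,W); sL=60, sR=60/37; mL=-1170/37, mR=1050/37; mL+mR=-120/37 → advance -1; mR−mL=60 → turn +1·90°
n=1: pose=(9,-4,S); sL=6/5, sR=30; mL=-153/5, mR=-147/5; mL+mR=-60 → advance -1; mR−mL=6/5 → turn +1·90°
n=2: pose=(9,-3,E); sL=12/17, sR=60/37; mL=-1242/629, mR=-798/629; mL+mR=-120/37 → advance -1; mR−mL=12/17 → turn +1·90°
n=3: pose=(8,-3,N); sL=5/3, sR=5/6; mL=-5/3, mR=0; mL+mR=-5/3 → advance -1; mR−mL=5/3 → turn +1·90°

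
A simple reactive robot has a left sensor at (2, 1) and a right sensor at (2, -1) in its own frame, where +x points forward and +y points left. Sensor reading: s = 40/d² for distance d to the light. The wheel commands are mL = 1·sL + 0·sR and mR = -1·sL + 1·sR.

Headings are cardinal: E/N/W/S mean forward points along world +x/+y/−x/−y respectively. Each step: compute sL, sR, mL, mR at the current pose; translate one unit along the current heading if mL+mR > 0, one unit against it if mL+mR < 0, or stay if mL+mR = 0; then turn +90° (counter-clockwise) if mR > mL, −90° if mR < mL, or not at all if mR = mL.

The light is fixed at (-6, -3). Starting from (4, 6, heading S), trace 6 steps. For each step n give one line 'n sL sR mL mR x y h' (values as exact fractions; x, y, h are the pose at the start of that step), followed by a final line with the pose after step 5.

0 4/17 4/13 4/17 16/221 4 6 S
1 40/113 8/29 40/113 -256/3277 4 5 W
2 10/41 1/5 10/41 -9/205 3 5 N
3 40/221 8/37 40/221 288/8177 3 6 E
4 4/17 4/13 4/17 16/221 4 6 S
5 40/113 8/29 40/113 -256/3277 4 5 W
final 3 5 N

n=0: pose=(4,6,S); sL=4/17, sR=4/13; mL=4/17, mR=16/221; mL+mR=4/13 → advance +1; mR−mL=-36/221 → turn -1·90°
n=1: pose=(4,5,W); sL=40/113, sR=8/29; mL=40/113, mR=-256/3277; mL+mR=8/29 → advance +1; mR−mL=-1416/3277 → turn -1·90°
n=2: pose=(3,5,N); sL=10/41, sR=1/5; mL=10/41, mR=-9/205; mL+mR=1/5 → advance +1; mR−mL=-59/205 → turn -1·90°
n=3: pose=(3,6,E); sL=40/221, sR=8/37; mL=40/221, mR=288/8177; mL+mR=8/37 → advance +1; mR−mL=-1192/8177 → turn -1·90°
n=4: pose=(4,6,S); sL=4/17, sR=4/13; mL=4/17, mR=16/221; mL+mR=4/13 → advance +1; mR−mL=-36/221 → turn -1·90°
n=5: pose=(4,5,W); sL=40/113, sR=8/29; mL=40/113, mR=-256/3277; mL+mR=8/29 → advance +1; mR−mL=-1416/3277 → turn -1·90°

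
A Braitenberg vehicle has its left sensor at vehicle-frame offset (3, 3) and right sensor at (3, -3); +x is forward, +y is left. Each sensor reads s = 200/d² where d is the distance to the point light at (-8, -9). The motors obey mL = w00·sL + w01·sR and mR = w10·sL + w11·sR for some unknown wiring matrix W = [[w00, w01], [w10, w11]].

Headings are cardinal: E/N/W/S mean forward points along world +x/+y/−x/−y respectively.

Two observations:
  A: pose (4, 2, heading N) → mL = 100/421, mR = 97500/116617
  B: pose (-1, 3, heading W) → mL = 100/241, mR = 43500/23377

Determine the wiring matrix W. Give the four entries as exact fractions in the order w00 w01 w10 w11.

obs A: pose=(4,2,N) → sL=200/277, sR=200/421, mL=100/421, mR=97500/116617
obs B: pose=(-1,3,W) → sL=200/97, sR=200/241, mL=100/241, mR=43500/23377
sensor matrix S = [[200/277, 200/421], [200/97, 200/241]]; det S = -1036800000/2726155609
solve [mL_A; mL_B] = S·[w00; w01] and [mR_A; mR_B] = S·[w10; w11]:
  w00 = 0, w01 = 1/2, w10 = 1/2, w11 = 1

0 1/2 1/2 1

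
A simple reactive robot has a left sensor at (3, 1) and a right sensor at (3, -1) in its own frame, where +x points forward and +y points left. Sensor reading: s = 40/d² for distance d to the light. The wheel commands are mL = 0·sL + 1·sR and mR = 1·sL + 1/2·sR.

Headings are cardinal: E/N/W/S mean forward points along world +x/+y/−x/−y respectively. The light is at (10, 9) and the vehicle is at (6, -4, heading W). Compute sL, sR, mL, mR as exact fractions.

8/49 40/193 40/193 2524/9457

left sensor world pos  = (3, -5); dL² = 245
right sensor world pos = (3, -3); dR² = 193
sL = 40/245 = 8/49
sR = 40/193 = 40/193
mL = 0·sL + 1·sR = 40/193
mR = 1·sL + 1/2·sR = 2524/9457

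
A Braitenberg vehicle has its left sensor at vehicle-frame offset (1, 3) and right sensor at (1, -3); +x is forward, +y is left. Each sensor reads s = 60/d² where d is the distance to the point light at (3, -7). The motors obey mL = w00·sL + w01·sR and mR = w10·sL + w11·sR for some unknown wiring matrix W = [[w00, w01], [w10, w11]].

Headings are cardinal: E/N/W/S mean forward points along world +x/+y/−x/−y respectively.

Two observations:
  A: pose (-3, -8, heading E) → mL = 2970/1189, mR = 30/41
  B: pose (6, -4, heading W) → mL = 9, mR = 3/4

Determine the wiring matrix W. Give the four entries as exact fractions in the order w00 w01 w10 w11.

obs A: pose=(-3,-8,E) → sL=60/29, sR=60/41, mL=2970/1189, mR=30/41
obs B: pose=(6,-4,W) → sL=15, sR=3/2, mL=9, mR=3/4
sensor matrix S = [[60/29, 60/41], [15, 3/2]]; det S = -22410/1189
solve [mL_A; mL_B] = S·[w00; w01] and [mR_A; mR_B] = S·[w10; w11]:
  w00 = 1/2, w01 = 1, w10 = 0, w11 = 1/2

1/2 1 0 1/2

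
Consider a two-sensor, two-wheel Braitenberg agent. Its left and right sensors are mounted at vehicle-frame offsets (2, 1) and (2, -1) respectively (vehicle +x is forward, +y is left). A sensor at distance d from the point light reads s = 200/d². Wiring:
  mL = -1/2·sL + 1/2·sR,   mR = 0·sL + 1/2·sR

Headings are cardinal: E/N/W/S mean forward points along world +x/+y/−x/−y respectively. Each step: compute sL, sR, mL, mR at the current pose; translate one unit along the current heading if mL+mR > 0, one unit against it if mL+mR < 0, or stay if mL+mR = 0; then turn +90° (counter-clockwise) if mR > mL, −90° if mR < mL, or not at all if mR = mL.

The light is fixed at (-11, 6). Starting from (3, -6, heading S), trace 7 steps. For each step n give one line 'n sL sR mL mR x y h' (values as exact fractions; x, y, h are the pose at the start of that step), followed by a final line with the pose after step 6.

0 200/421 40/73 1120/30733 20/73 3 -6 S
1 1/2 50/113 -13/452 25/113 3 -7 E
2 200/317 200/377 -6000/119509 100/377 4 -7 N
3 100/169 20/29 240/4901 10/29 4 -6 W
4 200/421 40/73 1120/30733 20/73 3 -6 S
5 1/2 50/113 -13/452 25/113 3 -7 E
6 200/317 200/377 -6000/119509 100/377 4 -7 N
final 4 -6 W

n=0: pose=(3,-6,S); sL=200/421, sR=40/73; mL=1120/30733, mR=20/73; mL+mR=9540/30733 → advance +1; mR−mL=100/421 → turn +1·90°
n=1: pose=(3,-7,E); sL=1/2, sR=50/113; mL=-13/452, mR=25/113; mL+mR=87/452 → advance +1; mR−mL=1/4 → turn +1·90°
n=2: pose=(4,-7,N); sL=200/317, sR=200/377; mL=-6000/119509, mR=100/377; mL+mR=25700/119509 → advance +1; mR−mL=100/317 → turn +1·90°
n=3: pose=(4,-6,W); sL=100/169, sR=20/29; mL=240/4901, mR=10/29; mL+mR=1930/4901 → advance +1; mR−mL=50/169 → turn +1·90°
n=4: pose=(3,-6,S); sL=200/421, sR=40/73; mL=1120/30733, mR=20/73; mL+mR=9540/30733 → advance +1; mR−mL=100/421 → turn +1·90°
n=5: pose=(3,-7,E); sL=1/2, sR=50/113; mL=-13/452, mR=25/113; mL+mR=87/452 → advance +1; mR−mL=1/4 → turn +1·90°
n=6: pose=(4,-7,N); sL=200/317, sR=200/377; mL=-6000/119509, mR=100/377; mL+mR=25700/119509 → advance +1; mR−mL=100/317 → turn +1·90°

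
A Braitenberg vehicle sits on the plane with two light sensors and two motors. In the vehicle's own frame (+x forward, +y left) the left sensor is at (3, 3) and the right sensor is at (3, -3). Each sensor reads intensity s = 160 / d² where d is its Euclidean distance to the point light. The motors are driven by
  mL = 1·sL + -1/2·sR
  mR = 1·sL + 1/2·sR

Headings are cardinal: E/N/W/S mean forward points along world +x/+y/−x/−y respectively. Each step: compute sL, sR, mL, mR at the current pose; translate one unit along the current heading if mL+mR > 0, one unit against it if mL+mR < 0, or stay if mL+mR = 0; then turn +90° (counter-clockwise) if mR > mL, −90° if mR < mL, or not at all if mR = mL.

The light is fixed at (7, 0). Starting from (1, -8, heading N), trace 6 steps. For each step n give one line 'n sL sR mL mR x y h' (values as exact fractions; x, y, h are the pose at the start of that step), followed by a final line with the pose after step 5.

n=0: pose=(1,-8,N); sL=80/53, sR=80/17; mL=-760/901, mR=3480/901; mL+mR=160/53 → advance +1; mR−mL=80/17 → turn +1·90°
n=1: pose=(1,-7,W); sL=160/181, sR=160/97; mL=1040/17557, mR=30000/17557; mL+mR=320/181 → advance +1; mR−mL=160/97 → turn +1·90°
n=2: pose=(0,-7,S); sL=40/29, sR=4/5; mL=142/145, mR=258/145; mL+mR=80/29 → advance +1; mR−mL=4/5 → turn +1·90°
n=3: pose=(0,-8,E); sL=160/41, sR=160/137; mL=18640/5617, mR=25200/5617; mL+mR=320/41 → advance +1; mR−mL=160/137 → turn +1·90°
n=4: pose=(1,-8,N); sL=80/53, sR=80/17; mL=-760/901, mR=3480/901; mL+mR=160/53 → advance +1; mR−mL=80/17 → turn +1·90°
n=5: pose=(1,-7,W); sL=160/181, sR=160/97; mL=1040/17557, mR=30000/17557; mL+mR=320/181 → advance +1; mR−mL=160/97 → turn +1·90°

0 80/53 80/17 -760/901 3480/901 1 -8 N
1 160/181 160/97 1040/17557 30000/17557 1 -7 W
2 40/29 4/5 142/145 258/145 0 -7 S
3 160/41 160/137 18640/5617 25200/5617 0 -8 E
4 80/53 80/17 -760/901 3480/901 1 -8 N
5 160/181 160/97 1040/17557 30000/17557 1 -7 W
final 0 -7 S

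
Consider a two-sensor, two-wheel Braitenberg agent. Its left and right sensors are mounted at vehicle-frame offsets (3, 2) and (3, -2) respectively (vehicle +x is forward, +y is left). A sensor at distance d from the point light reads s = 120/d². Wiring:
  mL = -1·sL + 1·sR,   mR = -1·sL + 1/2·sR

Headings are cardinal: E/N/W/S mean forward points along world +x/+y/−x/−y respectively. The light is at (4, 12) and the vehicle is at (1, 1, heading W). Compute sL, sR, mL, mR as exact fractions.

left sensor world pos  = (-2, -1); dL² = 205
right sensor world pos = (-2, 3); dR² = 117
sL = 120/205 = 24/41
sR = 120/117 = 40/39
mL = -1·sL + 1·sR = 704/1599
mR = -1·sL + 1/2·sR = -116/1599

24/41 40/39 704/1599 -116/1599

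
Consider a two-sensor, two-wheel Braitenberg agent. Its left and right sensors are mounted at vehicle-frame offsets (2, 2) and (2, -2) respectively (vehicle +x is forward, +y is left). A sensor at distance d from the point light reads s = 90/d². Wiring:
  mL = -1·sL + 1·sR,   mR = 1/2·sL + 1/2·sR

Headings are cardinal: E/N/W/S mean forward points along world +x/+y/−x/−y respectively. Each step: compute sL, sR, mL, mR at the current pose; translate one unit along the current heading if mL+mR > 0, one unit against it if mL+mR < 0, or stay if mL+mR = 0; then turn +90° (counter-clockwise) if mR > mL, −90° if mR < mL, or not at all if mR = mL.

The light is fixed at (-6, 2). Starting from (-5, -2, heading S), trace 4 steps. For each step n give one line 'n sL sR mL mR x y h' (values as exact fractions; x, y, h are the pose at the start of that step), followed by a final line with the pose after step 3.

0 2 90/37 16/37 82/37 -5 -2 S
1 5 45/29 -100/29 95/29 -5 -3 E
2 90/13 90/13 0 90/13 -6 -3 N
3 9/4 45/4 9 27/4 -6 -2 W
final -7 -2 N

n=0: pose=(-5,-2,S); sL=2, sR=90/37; mL=16/37, mR=82/37; mL+mR=98/37 → advance +1; mR−mL=66/37 → turn +1·90°
n=1: pose=(-5,-3,E); sL=5, sR=45/29; mL=-100/29, mR=95/29; mL+mR=-5/29 → advance -1; mR−mL=195/29 → turn +1·90°
n=2: pose=(-6,-3,N); sL=90/13, sR=90/13; mL=0, mR=90/13; mL+mR=90/13 → advance +1; mR−mL=90/13 → turn +1·90°
n=3: pose=(-6,-2,W); sL=9/4, sR=45/4; mL=9, mR=27/4; mL+mR=63/4 → advance +1; mR−mL=-9/4 → turn -1·90°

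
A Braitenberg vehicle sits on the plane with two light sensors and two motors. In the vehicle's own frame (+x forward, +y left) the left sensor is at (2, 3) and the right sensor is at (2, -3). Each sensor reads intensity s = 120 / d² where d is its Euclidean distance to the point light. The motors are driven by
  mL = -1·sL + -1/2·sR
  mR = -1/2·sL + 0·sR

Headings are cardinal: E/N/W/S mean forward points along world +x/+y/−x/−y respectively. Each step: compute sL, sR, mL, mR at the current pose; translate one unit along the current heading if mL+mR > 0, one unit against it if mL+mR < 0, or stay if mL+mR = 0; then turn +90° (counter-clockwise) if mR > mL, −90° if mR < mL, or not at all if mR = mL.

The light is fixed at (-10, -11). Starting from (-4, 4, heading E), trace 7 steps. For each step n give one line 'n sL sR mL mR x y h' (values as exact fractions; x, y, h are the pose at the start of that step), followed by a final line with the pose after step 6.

0 30/97 15/26 -3015/5044 -15/97 -4 4 E
1 120/293 120/353 -59940/103429 -60/293 -5 4 N
2 12/13 60/149 -2178/1937 -6/13 -5 3 W
3 8/15 40/51 -236/255 -4/15 -4 3 S
4 30/97 15/26 -3015/5044 -15/97 -4 4 E
5 120/293 120/353 -59940/103429 -60/293 -5 4 N
6 12/13 60/149 -2178/1937 -6/13 -5 3 W
final -4 3 S

n=0: pose=(-4,4,E); sL=30/97, sR=15/26; mL=-3015/5044, mR=-15/97; mL+mR=-3795/5044 → advance -1; mR−mL=2235/5044 → turn +1·90°
n=1: pose=(-5,4,N); sL=120/293, sR=120/353; mL=-59940/103429, mR=-60/293; mL+mR=-81120/103429 → advance -1; mR−mL=38760/103429 → turn +1·90°
n=2: pose=(-5,3,W); sL=12/13, sR=60/149; mL=-2178/1937, mR=-6/13; mL+mR=-3072/1937 → advance -1; mR−mL=1284/1937 → turn +1·90°
n=3: pose=(-4,3,S); sL=8/15, sR=40/51; mL=-236/255, mR=-4/15; mL+mR=-304/255 → advance -1; mR−mL=56/85 → turn +1·90°
n=4: pose=(-4,4,E); sL=30/97, sR=15/26; mL=-3015/5044, mR=-15/97; mL+mR=-3795/5044 → advance -1; mR−mL=2235/5044 → turn +1·90°
n=5: pose=(-5,4,N); sL=120/293, sR=120/353; mL=-59940/103429, mR=-60/293; mL+mR=-81120/103429 → advance -1; mR−mL=38760/103429 → turn +1·90°
n=6: pose=(-5,3,W); sL=12/13, sR=60/149; mL=-2178/1937, mR=-6/13; mL+mR=-3072/1937 → advance -1; mR−mL=1284/1937 → turn +1·90°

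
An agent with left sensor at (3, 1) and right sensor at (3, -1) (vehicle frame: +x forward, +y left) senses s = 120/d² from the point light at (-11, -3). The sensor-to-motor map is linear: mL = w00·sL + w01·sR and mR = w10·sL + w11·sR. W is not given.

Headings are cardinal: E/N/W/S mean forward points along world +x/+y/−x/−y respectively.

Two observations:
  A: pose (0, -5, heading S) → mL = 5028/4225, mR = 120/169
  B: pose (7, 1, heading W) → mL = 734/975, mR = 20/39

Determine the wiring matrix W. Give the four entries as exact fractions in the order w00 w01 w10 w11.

obs A: pose=(0,-5,S) → sL=120/169, sR=24/25, mL=5028/4225, mR=120/169
obs B: pose=(7,1,W) → sL=20/39, sR=12/25, mL=734/975, mR=20/39
sensor matrix S = [[120/169, 24/25], [20/39, 12/25]]; det S = -128/845
solve [mL_A; mL_B] = S·[w00; w01] and [mR_A; mR_B] = S·[w10; w11]:
  w00 = 1, w01 = 1/2, w10 = 1, w11 = 0

1 1/2 1 0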